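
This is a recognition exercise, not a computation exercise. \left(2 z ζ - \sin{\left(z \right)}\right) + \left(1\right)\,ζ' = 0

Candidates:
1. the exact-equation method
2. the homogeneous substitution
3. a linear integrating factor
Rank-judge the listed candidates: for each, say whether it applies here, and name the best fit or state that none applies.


Technique: a linear integrating factor — arrange it as ζ' + 2 z·ζ = (the forcing term) and the integrating factor does the rest.
- the exact-equation method — no potential function has this form as its differential, as written.
- the homogeneous substitution: the slope does not depend on the ratio of the variables alone.
- a linear integrating factor: a fit — the right tool for this form.


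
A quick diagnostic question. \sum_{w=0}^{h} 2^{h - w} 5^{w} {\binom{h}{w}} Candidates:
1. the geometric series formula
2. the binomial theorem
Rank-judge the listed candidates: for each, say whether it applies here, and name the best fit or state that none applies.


Verdict: the binomial theorem — {\binom{h}{w}} weighting matched powers of 5 and 2 is the expanded form of (5 + 2)^h — fold it back up.
- the geometric series formula: dividing successive terms gives an index-dependent quantity, not a constant.
- the binomial theorem: applies; the problem has the shape this method handles.


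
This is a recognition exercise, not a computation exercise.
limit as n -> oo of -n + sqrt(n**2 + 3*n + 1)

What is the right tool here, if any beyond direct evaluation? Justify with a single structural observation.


Diagnosis: conjugate multiplication — the difference sqrt(n**2 + 3*n + 1) - n is an ∞ − ∞ stalemate; its conjugate partner breaks the tie.


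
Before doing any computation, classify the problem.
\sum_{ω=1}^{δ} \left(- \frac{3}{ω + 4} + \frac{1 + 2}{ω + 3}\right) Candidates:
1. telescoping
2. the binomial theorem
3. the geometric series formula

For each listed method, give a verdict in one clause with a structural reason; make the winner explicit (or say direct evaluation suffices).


Technique: telescoping — a difference of consecutive values of one function (\frac{1 + 2}{ω + 3} at one index and the next) — telescoping by construction.
- telescoping: applies; the problem has the shape this method handles.
- the binomial theorem — no binomial coefficients pair up with complementary powers here.
- the geometric series formula — there is no constant term-to-term ratio.


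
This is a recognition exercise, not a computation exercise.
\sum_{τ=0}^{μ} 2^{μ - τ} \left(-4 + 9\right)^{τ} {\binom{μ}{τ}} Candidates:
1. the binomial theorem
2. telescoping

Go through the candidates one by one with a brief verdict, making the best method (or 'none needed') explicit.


Best approach: the binomial theorem — terms weighting {\binom{μ}{τ}} against matched powers of (-4 + 9) and 2 reassemble into ((-4 + 9) + 2)^μ by the binomial theorem.
- the binomial theorem: yes, a natural case for it.
- telescoping: the terms as presented offer no neighboring cancellation — a telescoping rewrite may exist, but the displayed structure does not hand one over.


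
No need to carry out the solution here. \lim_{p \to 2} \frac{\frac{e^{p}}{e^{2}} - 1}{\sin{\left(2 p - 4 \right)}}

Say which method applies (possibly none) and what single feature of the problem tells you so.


Best approach: l'Hôpital's rule (0/0) — substituting 2 gives 0 over 0; differentiate top and bottom once and re-evaluate. A local series expansion at the point resolves it as well; the rule is the packaged version of that step.


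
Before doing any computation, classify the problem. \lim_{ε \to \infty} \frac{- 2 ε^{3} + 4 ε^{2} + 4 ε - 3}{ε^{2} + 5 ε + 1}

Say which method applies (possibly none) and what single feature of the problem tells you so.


Method: dominant-term comparison — divide through by the highest power of ε; every lower-order term dies and the dominant terms decide the limit. As a single quotient, the ∞/∞ shape would yield to repeated differentiation as well — the growth comparison gets there in one look.


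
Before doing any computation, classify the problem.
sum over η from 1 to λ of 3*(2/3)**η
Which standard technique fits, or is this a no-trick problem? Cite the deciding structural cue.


Technique: the geometric series formula — each term is 2/3 times the previous one, so the geometric-series formula applies directly.


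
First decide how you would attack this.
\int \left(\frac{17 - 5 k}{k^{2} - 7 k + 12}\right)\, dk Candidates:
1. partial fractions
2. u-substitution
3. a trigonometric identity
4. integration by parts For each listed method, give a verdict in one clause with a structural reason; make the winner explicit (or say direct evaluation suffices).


Verdict: partial fractions — the factorization of k^{2} - 7 k + 12 is the whole battle; after it, each term is a table integral.
- partial fractions — yes — fits the structure here.
- u-substitution — no subexpression of the integrand pairs with its own derivative as a factor — individual terms may offer their own substitutions, but any change of variable covering the whole integral would have to be constructed from outside the expression.
- a trigonometric identity: no sine or cosine appears, so there is nothing for a trigonometric identity to act on.
- integration by parts — no split into a nonconstant polynomial times one of the standard kernels — exp, sine, or cosine of a linear argument, or a logarithm — applies here.


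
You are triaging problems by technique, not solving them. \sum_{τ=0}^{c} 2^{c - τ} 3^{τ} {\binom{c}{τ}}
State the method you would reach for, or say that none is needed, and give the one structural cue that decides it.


Diagnosis: the binomial theorem — the summand is term τ of a binomial expansion in 3 and 2; the whole sum is a single power.


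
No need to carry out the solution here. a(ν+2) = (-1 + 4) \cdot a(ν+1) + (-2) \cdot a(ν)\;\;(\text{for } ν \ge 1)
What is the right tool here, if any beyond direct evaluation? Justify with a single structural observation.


Method: the characteristic-root method — the recurrence is linear and homogeneous with constant coefficients, so the ansatz r^ν turns it into a polynomial equation for r.


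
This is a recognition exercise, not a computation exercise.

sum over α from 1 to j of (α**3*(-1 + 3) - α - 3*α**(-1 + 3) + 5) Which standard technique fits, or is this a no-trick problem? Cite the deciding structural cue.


Verdict: no special technique — constant-multiple powers of α with no cancellation partners and no common ratio — use the standard power-sum formulas.


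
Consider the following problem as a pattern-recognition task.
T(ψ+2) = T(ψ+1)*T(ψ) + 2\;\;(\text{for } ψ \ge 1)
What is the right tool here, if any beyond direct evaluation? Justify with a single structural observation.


Method: no special technique — the recurrence is nonlinear in the sequence terms; no linear-recurrence method fits it as written — one iterates or studies it directly.


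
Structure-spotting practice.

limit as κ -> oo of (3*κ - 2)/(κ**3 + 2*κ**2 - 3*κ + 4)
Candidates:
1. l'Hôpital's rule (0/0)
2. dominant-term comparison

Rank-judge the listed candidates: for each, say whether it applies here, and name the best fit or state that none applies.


Verdict: dominant-term comparison — growth-rate triage: the leading powers of κ decide the limit, everything else is noise.
- l'Hôpital's rule (0/0) — no 0/0 form appears: written as one quotient, top and bottom both grow without bound, and the ratio is decided by their leading terms.
- dominant-term comparison: applies; the problem has the shape this method handles.


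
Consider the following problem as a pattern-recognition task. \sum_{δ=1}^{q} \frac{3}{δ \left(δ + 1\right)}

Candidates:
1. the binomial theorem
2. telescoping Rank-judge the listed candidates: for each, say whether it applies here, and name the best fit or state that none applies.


Diagnosis: telescoping — \frac{3}{δ \left(δ + 1\right)} decomposes into shift-paired simple fractions; the series telescopes to finitely many boundary pieces.
- the binomial theorem — no binomial coefficients pair with matched powers.
- telescoping — yes, a natural case for it.


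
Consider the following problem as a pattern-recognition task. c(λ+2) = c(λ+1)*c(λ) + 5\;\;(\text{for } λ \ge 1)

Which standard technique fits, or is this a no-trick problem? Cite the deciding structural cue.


Technique: no special technique — this one you iterate or analyze qualitatively: the nonlinearity defeats linear solution methods.


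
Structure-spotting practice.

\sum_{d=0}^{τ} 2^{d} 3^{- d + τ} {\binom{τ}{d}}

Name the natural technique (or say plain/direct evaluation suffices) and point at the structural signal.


Method: the binomial theorem — {\binom{τ}{d}} weighting matched powers of 2 and 3 is the expanded form of (2 + 3)^τ — fold it back up.


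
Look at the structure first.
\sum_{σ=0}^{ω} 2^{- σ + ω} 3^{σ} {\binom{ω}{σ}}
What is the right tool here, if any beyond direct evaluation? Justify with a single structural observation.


Technique: the binomial theorem — terms weighting {\binom{ω}{σ}} against matched powers of 3 and 2 reassemble into (3 + 2)^ω by the binomial theorem.


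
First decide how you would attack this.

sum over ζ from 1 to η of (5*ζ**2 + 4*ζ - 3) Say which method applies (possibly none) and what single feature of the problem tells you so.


Method: no special technique — nothing telescopes and nothing is geometric; polynomial terms in ζ sum term by term.


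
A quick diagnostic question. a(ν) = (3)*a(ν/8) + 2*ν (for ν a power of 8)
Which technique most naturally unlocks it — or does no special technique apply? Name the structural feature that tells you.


Verdict: the master substitution — the index is divided (ν/8), not shifted — substitute ν = 8^m to straighten it into a shift recurrence.


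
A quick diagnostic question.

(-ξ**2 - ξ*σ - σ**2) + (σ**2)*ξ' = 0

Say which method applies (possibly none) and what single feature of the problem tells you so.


Diagnosis: the homogeneous substitution — solved for the derivative, the right side is unchanged under scaling σ and ξ together — it depends only on the ratio ξ/σ, so substitute a single ratio variable.


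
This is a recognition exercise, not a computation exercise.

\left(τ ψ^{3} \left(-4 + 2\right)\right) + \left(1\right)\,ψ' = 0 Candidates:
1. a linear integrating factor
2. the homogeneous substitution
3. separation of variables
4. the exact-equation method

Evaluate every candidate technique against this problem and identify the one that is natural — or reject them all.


Verdict: separation of variables — solved for the derivative, the right side splits multiplicatively into a function of each variable alone — divide and integrate each side.
- a linear integrating factor: a nonlinear term in the unknown puts this outside the integrating-factor template.
- the homogeneous substitution — the slope is not a function of the ratio of the variables alone.
- separation of variables — yes, a natural case for it.
- the exact-equation method: no potential function has this form as its differential, as written.


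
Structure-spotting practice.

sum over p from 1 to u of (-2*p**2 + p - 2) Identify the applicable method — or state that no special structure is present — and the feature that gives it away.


Verdict: no special technique — every summand is a constant multiple of a power of p — apply the standard power-sum identities one degree at a time.


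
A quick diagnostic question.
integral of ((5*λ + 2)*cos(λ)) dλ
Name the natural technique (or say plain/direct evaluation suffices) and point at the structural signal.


Verdict: integration by parts — 5*λ + 2 dies after finitely many derivatives while cos(λ) cycles under integration — the tabular/parts setup.


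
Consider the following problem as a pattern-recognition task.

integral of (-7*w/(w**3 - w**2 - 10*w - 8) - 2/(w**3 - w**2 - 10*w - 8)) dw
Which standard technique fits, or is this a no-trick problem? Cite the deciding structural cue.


Verdict: partial fractions — rational integrand, reducible denominator w**3 - w**2 - 10*w - 8: decompose first, integrate second.


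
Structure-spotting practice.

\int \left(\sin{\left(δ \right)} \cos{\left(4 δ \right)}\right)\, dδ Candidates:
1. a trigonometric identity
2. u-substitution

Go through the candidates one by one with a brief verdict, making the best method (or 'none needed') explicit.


Best approach: a trigonometric identity — the identity turns \sin{\left(δ \right)} \cos{\left(4 δ \right)} into two lone cosines/sines, each trivially integrable.
- a trigonometric identity: applies; the problem has the shape this method handles.
- u-substitution: no subexpression of the integrand serves as a whole-integral substitution inner — individual terms may offer their own, but none carries its derivative as a factor of the full integrand; a working change of variable would have to be constructed from outside the expression.


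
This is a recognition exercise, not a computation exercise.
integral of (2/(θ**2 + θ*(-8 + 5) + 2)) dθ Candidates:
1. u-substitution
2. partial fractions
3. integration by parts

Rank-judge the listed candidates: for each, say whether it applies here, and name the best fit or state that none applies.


Technique: partial fractions — the bottom factors while the top stays lower-degree — split into simple fractions and integrate piece by piece.
- u-substitution — no subexpression of the integrand pairs with its own derivative as a factor — individual terms may offer their own substitutions, but any change of variable covering the whole integral would have to be constructed from outside the expression.
- partial fractions: a fit — the right tool for this form.
- integration by parts: no split into a nonconstant polynomial times one of the standard kernels — exp, sine, or cosine of a linear argument, or a logarithm — applies here.


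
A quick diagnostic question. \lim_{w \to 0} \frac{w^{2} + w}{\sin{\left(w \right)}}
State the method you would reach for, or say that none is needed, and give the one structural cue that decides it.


Diagnosis: l'Hôpital's rule (0/0) — numerator and denominator both vanish at 0 — a genuine 0/0 form, which is exactly when l'Hôpital applies. One could equally expand both pieces locally and compare leading terms; the rule does that in one stroke.


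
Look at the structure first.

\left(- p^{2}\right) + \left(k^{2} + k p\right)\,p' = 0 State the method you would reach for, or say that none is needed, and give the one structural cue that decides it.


Best approach: the homogeneous substitution — the slope is degree-zero homogeneous: the ratio substitution v = p/k collapses it. A Bernoulli substitution after rearrangement (possibly exchanging dependent and independent variable) is a fair alternative; the homogeneous route works on the equation as it stands.


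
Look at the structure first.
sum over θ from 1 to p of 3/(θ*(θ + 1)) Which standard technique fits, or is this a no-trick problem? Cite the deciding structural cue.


Verdict: telescoping — integer-spaced poles in 3/(θ*(θ + 1)) are the telescoping signature in disguise.


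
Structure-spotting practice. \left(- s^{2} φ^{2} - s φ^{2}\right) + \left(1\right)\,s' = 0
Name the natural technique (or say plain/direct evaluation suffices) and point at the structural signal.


Best approach: separation of variables — solved for the derivative, the right side splits multiplicatively into a function of each variable alone — divide and integrate each side. A Bernoulli rewrite would carry it as the equation stands — separating the variables needs no rearrangement either.


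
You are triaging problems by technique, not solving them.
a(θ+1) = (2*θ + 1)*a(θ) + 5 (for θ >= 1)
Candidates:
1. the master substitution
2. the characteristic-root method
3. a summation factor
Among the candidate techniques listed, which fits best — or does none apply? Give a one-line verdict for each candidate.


Verdict: a summation factor — rescale the sequence by the product of the weights 2*θ + 1 so far — the recurrence collapses to a plain running sum.
- the master substitution: the recursion shifts the index rather than dividing it.
- the characteristic-root method — the coefficients change with the index, which the root method cannot absorb.
- a summation factor — yes, a natural case for it.


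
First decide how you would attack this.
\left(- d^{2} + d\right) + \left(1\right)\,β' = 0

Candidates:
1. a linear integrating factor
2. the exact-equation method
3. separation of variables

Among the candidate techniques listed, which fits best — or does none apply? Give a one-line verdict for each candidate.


Technique: no special technique — the slope is a pure function of d; integrate both sides and be done.
- a linear integrating factor — with the unknown absent the integrating factor is a formality; direct integration is the working structure.
- the exact-equation method: no dependence on the unknown anywhere: exactness is a label without content here.
- separation of variables — with no unknown in the slope, separating variables is a formality — the equation integrates directly.


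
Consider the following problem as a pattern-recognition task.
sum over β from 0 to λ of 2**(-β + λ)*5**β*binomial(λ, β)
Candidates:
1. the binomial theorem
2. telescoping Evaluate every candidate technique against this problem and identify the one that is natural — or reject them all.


Best approach: the binomial theorem — binomial coefficients against complementary powers of 5 and 2: recognize the binomial expansion and resum.
- the binomial theorem: yes, a natural case for it.
- telescoping: neither a shifted-difference shape nor integer-spaced poles are present.


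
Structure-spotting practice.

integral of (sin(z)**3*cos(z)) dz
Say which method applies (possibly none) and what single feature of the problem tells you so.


Diagnosis: u-substitution — viewed as a product, the integrand is a composition evaluated at sin(z) times (a constant multiple of) that inner expression's derivative, so u = sin(z) makes it elementary.


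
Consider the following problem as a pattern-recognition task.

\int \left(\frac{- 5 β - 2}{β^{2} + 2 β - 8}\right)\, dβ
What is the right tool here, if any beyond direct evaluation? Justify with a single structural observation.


Verdict: partial fractions — with β^{2} + 2 β - 8 factorable and the degree on top strictly smaller, simple-fraction decomposition is immediate.


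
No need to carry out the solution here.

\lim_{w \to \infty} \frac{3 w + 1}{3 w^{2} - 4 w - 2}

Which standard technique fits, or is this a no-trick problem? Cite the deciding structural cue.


Best approach: dominant-term comparison — as w grows, only the highest-degree terms matter — compare leading terms and read the limit off. Differentiating the expression as a single quotient would eventually settle it as well; matching dominant growth settles it immediately.


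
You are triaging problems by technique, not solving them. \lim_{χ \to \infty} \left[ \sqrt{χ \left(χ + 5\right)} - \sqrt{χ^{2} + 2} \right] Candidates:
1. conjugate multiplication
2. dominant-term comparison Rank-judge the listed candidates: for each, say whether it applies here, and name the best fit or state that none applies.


Technique: conjugate multiplication — divergence minus divergence hides a finite answer — expose it by pairing \sqrt{χ \left(χ + 5\right)} - \sqrt{χ^{2} + 2} with its conjugate.
- conjugate multiplication: yes — fits the structure here.
- dominant-term comparison — no dominant power emerges to decide the limit by degree comparison.


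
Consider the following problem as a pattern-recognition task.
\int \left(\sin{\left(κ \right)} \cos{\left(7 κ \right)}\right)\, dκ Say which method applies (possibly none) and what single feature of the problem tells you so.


Diagnosis: a trigonometric identity — \sin{\left(κ \right)} \cos{\left(7 κ \right)} mixes two frequencies; the product-to-sum identity splits it into single-frequency sinusoids.


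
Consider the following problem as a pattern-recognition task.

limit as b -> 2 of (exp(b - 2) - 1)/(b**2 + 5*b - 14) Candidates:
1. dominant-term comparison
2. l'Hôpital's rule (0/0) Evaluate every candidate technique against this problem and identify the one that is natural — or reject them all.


Verdict: l'Hôpital's rule (0/0) — substituting 2 gives 0 over 0; differentiate top and bottom once and re-evaluate. Known elementary limits would finish this too — the rule just bypasses the case analysis.
- dominant-term comparison — no ranking of term growth rates resolves the limit here.
- l'Hôpital's rule (0/0): applies; the problem has the shape this method handles.


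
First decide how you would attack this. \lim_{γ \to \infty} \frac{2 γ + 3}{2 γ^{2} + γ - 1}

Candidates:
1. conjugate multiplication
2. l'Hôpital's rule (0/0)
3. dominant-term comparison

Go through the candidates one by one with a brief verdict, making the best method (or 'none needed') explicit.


Diagnosis: dominant-term comparison — as γ grows, only the highest-degree terms matter — compare leading terms and read the limit off.
- conjugate multiplication — no difference of divergent radicals appears, so rationalizing has nothing to cancel.
- l'Hôpital's rule (0/0): viewed as a single quotient this runs to ∞/∞, not the 0/0 clash this candidate addresses; an at-infinity variant of the rule would resolve it, but comparing leading growth reads the answer without differentiating.
- dominant-term comparison — applicable, and directly so.


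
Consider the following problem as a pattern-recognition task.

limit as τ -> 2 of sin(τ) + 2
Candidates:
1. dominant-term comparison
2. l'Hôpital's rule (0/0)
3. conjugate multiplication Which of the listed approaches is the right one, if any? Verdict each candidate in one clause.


Method: no special technique — no zero denominators, no indeterminate clash at 2 — substitute and read off the value.
- dominant-term comparison — no dominant power emerges to decide the limit by degree comparison.
- l'Hôpital's rule (0/0): substituting the point produces a determinate value, not a 0 over 0 clash.
- conjugate multiplication — no difference of divergent radicals appears, so rationalizing has nothing to cancel.


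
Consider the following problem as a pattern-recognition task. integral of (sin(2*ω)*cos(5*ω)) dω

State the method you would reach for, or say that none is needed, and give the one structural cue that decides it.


Verdict: a trigonometric identity — two different frequencies multiply in sin(2*ω)*cos(5*ω); the product-to-sum formula separates them.


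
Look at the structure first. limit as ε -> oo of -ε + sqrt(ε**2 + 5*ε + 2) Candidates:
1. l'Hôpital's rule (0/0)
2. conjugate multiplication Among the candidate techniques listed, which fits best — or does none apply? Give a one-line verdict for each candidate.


Diagnosis: conjugate multiplication — an infinity-minus-infinity difference with a surviving radical — multiply by the conjugate to cancel the divergence.
- l'Hôpital's rule (0/0): the expression is a difference driving to ∞ − ∞, not a 0/0 quotient — there is no ratio for the rule to differentiate.
- conjugate multiplication: a fit — the right tool for this form.


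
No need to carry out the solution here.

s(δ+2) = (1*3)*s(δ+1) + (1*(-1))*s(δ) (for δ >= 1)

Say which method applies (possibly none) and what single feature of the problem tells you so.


Method: the characteristic-root method — constant coefficients and linearity mean the ansatz r^δ reduces it to solving the characteristic polynomial.


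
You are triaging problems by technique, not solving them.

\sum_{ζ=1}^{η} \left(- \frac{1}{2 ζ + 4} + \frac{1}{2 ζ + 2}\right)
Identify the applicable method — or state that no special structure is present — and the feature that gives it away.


Best approach: telescoping — spot the paired structure — each term adds \frac{1}{2 ζ + 2} and subtracts its successor value, which the next term restores: the definition of a telescoping chain.


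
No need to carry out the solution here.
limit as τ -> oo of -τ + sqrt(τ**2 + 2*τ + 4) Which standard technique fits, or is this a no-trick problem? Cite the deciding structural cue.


Method: conjugate multiplication — infinity minus infinity with a radical in play — multiply by the conjugate so the divergences of sqrt(τ**2 + 2*τ + 4) and τ annihilate.


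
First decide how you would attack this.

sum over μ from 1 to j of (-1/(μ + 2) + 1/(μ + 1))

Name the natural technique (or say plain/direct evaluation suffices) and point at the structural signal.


Best approach: telescoping — this sum is a zipper: each term contributes 1/(μ + 1) and removes the next index's value, which the following term puts back, closing term by term.


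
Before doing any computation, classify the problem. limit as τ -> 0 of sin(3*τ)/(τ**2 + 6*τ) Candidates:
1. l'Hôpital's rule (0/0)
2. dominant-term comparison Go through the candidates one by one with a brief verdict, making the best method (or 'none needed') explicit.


Method: l'Hôpital's rule (0/0) — substituting 0 gives 0 over 0; differentiate top and bottom once and re-evaluate. A first-order expansion at the point is an equally standard path; the rule packages it.
- l'Hôpital's rule (0/0): a fit — the right tool for this form.
- dominant-term comparison — no ranking of term growth rates resolves the limit here.


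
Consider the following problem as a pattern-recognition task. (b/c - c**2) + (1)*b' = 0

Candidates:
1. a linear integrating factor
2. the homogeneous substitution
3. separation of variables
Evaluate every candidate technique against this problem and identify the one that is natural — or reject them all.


Diagnosis: a linear integrating factor — linear in the unknown with genuine forcing: multiply through by the exponential of the integrated coefficient and the left side closes into one derivative.
- a linear integrating factor: yes, a natural case for it.
- the homogeneous substitution: the slope changes under joint rescaling, failing the degree-zero test.
- separation of variables — the two dependences do not factor apart.


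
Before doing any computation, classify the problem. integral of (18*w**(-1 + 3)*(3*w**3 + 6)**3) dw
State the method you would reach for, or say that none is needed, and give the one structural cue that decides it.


Best approach: u-substitution — collected, the integrand has one factor that is, up to a constant, the derivative of an inner expression the rest depends on — substitute for that inner expression. Nothing stops a full expansion here — the substitution simply spares the algebra.


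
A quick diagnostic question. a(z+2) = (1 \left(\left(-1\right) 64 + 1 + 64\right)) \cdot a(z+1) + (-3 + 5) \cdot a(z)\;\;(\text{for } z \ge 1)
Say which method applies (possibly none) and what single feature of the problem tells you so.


Method: the characteristic-root method — constant coefficients and linearity mean the ansatz r^z reduces it to solving the characteristic polynomial.


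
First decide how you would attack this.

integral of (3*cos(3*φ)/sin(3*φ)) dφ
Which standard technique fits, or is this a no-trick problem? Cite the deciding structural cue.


Method: u-substitution — spotting that 3*cos(3*φ) is a constant multiple of the derivative of sin(3*φ) is the key observation — substitute u = sin(3*φ) and the integral becomes one-dimensional in u.


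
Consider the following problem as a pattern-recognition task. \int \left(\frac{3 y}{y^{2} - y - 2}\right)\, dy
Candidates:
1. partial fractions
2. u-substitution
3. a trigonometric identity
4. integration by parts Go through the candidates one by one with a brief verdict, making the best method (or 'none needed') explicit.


Diagnosis: partial fractions — rational integrand, reducible denominator y^{2} - y - 2: decompose first, integrate second.
- partial fractions — a fit — the right tool for this form.
- u-substitution: no subexpression of the integrand serves as a whole-integral substitution inner — individual terms may offer their own, but none carries its derivative as a factor of the full integrand; a working change of variable would have to be constructed from outside the expression.
- a trigonometric identity: no sine or cosine appears, so there is nothing for a trigonometric identity to act on.
- integration by parts: there is no nonconstant-polynomial-times-kernel split with an exp, sine, cosine (degree-1 argument), or logarithm partner.


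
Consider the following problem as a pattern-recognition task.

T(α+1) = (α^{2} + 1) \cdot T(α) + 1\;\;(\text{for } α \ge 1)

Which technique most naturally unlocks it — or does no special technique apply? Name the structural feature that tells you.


Best approach: a summation factor — an index-dependent multiplier α^{2} + 1 rules out characteristic roots; a summation factor converts it to a pure difference.


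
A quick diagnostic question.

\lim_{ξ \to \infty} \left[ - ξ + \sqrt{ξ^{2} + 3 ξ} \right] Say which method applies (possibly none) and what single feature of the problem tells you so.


Diagnosis: conjugate multiplication — infinity minus infinity with a radical in play — multiply by the conjugate so the divergences of \sqrt{ξ^{2} + 3 ξ} and ξ annihilate.


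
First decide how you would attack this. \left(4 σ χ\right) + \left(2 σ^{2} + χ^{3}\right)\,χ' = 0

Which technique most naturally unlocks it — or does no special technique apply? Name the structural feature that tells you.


Diagnosis: the exact-equation method — take the mixed partials of 4 σ χ and 2 σ^{2} + χ^{3}: they are equal, which certifies an exact differential.


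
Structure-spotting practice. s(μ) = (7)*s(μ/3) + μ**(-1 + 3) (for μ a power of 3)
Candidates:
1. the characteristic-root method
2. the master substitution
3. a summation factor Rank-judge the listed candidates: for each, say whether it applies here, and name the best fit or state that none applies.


Method: the master substitution — a divide-and-conquer shape: argument μ/3, so change variables with μ = 3^m and solve the linear version.
- the characteristic-root method — a divided-index call is not the fixed-shift linear shape that characteristic roots solve.
- the master substitution — applies; the problem has the shape this method handles.
- a summation factor — the recursion divides its index rather than shifting it — there is no previous-term chain for a summation factor to telescope.


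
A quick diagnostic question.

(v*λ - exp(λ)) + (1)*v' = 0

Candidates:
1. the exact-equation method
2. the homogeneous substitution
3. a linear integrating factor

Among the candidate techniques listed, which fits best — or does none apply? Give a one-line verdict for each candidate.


Verdict: a linear integrating factor — v appears only to the first power with coefficient λ — the classic integrating-factor setup.
- the exact-equation method: the cross partial derivatives disagree, so no single potential exists.
- the homogeneous substitution — the slope is not a function of the ratio of the variables alone.
- a linear integrating factor: applies; the problem has the shape this method handles.


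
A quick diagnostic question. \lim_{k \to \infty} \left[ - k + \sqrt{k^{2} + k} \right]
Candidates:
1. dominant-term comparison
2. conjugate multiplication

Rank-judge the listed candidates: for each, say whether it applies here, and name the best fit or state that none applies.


Diagnosis: conjugate multiplication — divergence minus divergence hides a finite answer — expose it by pairing \sqrt{k^{2} + k} - k with its conjugate.
- dominant-term comparison — leading-power comparison does not apply to this form.
- conjugate multiplication: applies; the problem has the shape this method handles.


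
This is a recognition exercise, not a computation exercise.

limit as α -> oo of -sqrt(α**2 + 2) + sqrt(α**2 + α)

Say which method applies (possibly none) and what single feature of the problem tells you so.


Technique: conjugate multiplication — two divergent pieces with a minus sign between them and a radical in the mix: rationalize sqrt(α**2 + α) - sqrt(α**2 + 2) before any limit law applies.


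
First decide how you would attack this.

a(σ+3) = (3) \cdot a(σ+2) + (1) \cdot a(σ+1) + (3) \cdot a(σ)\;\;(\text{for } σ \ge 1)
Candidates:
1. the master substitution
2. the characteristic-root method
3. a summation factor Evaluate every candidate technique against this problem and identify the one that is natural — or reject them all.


Verdict: the characteristic-root method — every coefficient is a fixed number and the forcing is zero — substitute r^σ and read off the root equation.
- the master substitution — no fixed divisor shrinks the index between calls.
- the characteristic-root method: applicable, and directly so.
- a summation factor — the recurrence reaches back more than one step, outside the first-order family a summation factor normalizes.


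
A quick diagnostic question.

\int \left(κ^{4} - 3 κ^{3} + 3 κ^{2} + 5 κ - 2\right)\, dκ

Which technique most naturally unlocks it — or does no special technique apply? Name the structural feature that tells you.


Technique: no special technique — the integrand is a sum of constant multiples of powers of κ — integrate term by term.


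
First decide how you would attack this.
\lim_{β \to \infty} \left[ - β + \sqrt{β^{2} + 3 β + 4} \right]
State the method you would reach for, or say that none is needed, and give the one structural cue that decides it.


Verdict: conjugate multiplication — both pieces blow up but their difference is finite; the conjugate trick rationalizes \sqrt{β^{2} + 3 β + 4} - β.


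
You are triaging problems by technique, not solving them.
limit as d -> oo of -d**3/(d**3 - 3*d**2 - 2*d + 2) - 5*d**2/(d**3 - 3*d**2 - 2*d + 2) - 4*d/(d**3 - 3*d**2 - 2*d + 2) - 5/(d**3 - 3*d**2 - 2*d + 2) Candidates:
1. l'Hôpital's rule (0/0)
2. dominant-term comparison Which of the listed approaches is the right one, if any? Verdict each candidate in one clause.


Technique: dominant-term comparison — divide by the highest power of d present: lower-order terms vanish and the dominant ratio remains.
- l'Hôpital's rule (0/0): no 0/0 form appears: written as one quotient, top and bottom both grow without bound, and the ratio is decided by their leading terms.
- dominant-term comparison: applies; the problem has the shape this method handles.


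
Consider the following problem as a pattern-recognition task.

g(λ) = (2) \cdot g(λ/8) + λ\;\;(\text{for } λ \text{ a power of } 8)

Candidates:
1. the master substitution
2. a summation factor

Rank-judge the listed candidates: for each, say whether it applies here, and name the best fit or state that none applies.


Method: the master substitution — treat m = log base 8 of λ as the new clock: one recursion step advances m by one while λ scales by 8.
- the master substitution: a fit — the right tool for this form.
- a summation factor — a divided-index call is outside the fixed-shift first-order family a summation factor normalizes.


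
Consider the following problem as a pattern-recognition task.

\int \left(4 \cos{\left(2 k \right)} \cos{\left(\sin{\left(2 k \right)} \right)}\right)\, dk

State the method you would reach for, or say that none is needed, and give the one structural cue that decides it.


Verdict: u-substitution — the only nontrivial dependence routes through \sin{\left(2 k \right)}, whose derivative supplies the leftover factor up to a constant multiple — u = \sin{\left(2 k \right)} flattens it.


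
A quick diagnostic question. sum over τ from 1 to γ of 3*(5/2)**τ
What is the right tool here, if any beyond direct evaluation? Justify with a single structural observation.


Best approach: the geometric series formula — each term is 5/2 times the previous one, so the geometric-series formula applies directly.


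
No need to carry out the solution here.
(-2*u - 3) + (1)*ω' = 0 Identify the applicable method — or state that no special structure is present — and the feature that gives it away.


Technique: no special technique — with ω absent the equation is not coupled at all: direct integration in u.


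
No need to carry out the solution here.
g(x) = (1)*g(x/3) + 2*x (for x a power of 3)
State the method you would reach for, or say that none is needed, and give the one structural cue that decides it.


Diagnosis: the master substitution — a divide-and-conquer shape: argument x/3, so change variables with x = 3^m and solve the linear version.


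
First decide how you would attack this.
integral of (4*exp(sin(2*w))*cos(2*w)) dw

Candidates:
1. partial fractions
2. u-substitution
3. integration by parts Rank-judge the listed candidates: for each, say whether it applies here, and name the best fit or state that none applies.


Diagnosis: u-substitution — structure check: outer function, inner expression sin(2*w), inner derivative as a factor — the classic u = sin(2*w) pattern.
- partial fractions — the expression is not a ratio of polynomials that decomposes further.
- u-substitution — yes — fits the structure here.
- integration by parts — there is no nonconstant-polynomial-times-kernel split with an exp, sine, cosine (degree-1 argument), or logarithm partner.


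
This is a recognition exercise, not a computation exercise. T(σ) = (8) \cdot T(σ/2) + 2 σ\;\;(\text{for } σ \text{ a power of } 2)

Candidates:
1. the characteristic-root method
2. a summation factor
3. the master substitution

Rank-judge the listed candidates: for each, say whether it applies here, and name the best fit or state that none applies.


Best approach: the master substitution — the argument shrinks by the factor 2, so measure the index on a logarithmic scale and the recursion becomes a shift.
- the characteristic-root method: a divided-index call is not the fixed-shift linear shape that characteristic roots solve.
- a summation factor: a divided-index call is outside the fixed-shift first-order family a summation factor normalizes.
- the master substitution — yes — fits the structure here.


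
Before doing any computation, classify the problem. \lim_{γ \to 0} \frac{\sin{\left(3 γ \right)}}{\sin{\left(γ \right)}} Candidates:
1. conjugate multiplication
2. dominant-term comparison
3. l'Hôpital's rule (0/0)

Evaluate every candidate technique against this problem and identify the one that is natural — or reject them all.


Best approach: l'Hôpital's rule (0/0) — the 0/0 form at 0 is the signature situation for l'Hôpital's rule. A local series expansion at the point resolves it as well; the rule is the packaged version of that step.
- conjugate multiplication: no divergent radical difference is present for a conjugate pair to cancel.
- dominant-term comparison — no ranking of term growth rates resolves the limit here.
- l'Hôpital's rule (0/0): yes — fits the structure here.


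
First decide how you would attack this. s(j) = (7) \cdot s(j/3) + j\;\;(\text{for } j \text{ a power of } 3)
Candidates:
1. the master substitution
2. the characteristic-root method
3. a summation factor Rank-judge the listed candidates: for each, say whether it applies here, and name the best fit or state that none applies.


Best approach: the master substitution — treat m = log base 3 of j as the new clock: one recursion step advances m by one while j scales by 3.
- the master substitution — yes — fits the structure here.
- the characteristic-root method — the recursion divides its index rather than shifting it — outside the constant-shift family the root method covers.
- a summation factor: a divided-index call is outside the fixed-shift first-order family a summation factor normalizes.
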